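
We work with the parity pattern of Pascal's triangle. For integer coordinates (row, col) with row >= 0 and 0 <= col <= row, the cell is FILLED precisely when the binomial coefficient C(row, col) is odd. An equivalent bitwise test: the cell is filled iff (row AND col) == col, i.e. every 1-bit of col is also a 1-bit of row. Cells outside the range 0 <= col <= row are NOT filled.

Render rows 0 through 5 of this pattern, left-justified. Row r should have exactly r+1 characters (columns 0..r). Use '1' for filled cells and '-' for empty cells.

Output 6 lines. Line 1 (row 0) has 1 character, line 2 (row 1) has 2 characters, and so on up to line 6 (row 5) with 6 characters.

Answer: 1
11
1-1
1111
1---1
11--11

Derivation:
r0=0: 1
r1=1: 11
r2=10: 1-1
r3=11: 1111
r4=100: 1---1
r5=101: 11--11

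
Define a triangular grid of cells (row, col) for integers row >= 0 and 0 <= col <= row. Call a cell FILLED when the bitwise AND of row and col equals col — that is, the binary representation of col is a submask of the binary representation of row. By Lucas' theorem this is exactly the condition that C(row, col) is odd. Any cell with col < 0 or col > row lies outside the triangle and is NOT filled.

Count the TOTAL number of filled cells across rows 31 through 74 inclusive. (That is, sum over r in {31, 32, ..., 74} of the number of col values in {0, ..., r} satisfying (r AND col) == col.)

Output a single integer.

Answer: 592

Derivation:
r31=11111 pc5: +32 =32
r32=100000 pc1: +2 =34
r33=100001 pc2: +4 =38
r34=100010 pc2: +4 =42
r35=100011 pc3: +8 =50
r36=100100 pc2: +4 =54
r37=100101 pc3: +8 =62
r38=100110 pc3: +8 =70
r39=100111 pc4: +16 =86
r40=101000 pc2: +4 =90
r41=101001 pc3: +8 =98
r42=101010 pc3: +8 =106
r43=101011 pc4: +16 =122
r44=101100 pc3: +8 =130
r45=101101 pc4: +16 =146
r46=101110 pc4: +16 =162
r47=101111 pc5: +32 =194
r48=110000 pc2: +4 =198
r49=110001 pc3: +8 =206
r50=110010 pc3: +8 =214
r51=110011 pc4: +16 =230
r52=110100 pc3: +8 =238
r53=110101 pc4: +16 =254
r54=110110 pc4: +16 =270
r55=110111 pc5: +32 =302
r56=111000 pc3: +8 =310
r57=111001 pc4: +16 =326
r58=111010 pc4: +16 =342
r59=111011 pc5: +32 =374
r60=111100 pc4: +16 =390
r61=111101 pc5: +32 =422
r62=111110 pc5: +32 =454
r63=111111 pc6: +64 =518
r64=1000000 pc1: +2 =520
r65=1000001 pc2: +4 =524
r66=1000010 pc2: +4 =528
r67=1000011 pc3: +8 =536
r68=1000100 pc2: +4 =540
r69=1000101 pc3: +8 =548
r70=1000110 pc3: +8 =556
r71=1000111 pc4: +16 =572
r72=1001000 pc2: +4 =576
r73=1001001 pc3: +8 =584
r74=1001010 pc3: +8 =592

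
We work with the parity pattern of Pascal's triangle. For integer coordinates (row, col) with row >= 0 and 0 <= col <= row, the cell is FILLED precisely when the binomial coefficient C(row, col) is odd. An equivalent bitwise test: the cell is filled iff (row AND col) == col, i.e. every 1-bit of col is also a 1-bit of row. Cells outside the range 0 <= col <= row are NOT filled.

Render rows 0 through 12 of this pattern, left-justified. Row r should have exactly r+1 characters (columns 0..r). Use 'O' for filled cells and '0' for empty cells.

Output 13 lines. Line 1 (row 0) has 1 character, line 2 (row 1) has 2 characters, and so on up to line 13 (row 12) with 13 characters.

r0=0: O
r1=1: OO
r2=10: O0O
r3=11: OOOO
r4=100: O000O
r5=101: OO00OO
r6=110: O0O0O0O
r7=111: OOOOOOOO
r8=1000: O0000000O
r9=1001: OO000000OO
r10=1010: O0O00000O0O
r11=1011: OOOO0000OOOO
r12=1100: O000O000O000O

Answer: O
OO
O0O
OOOO
O000O
OO00OO
O0O0O0O
OOOOOOOO
O0000000O
OO000000OO
O0O00000O0O
OOOO0000OOOO
O000O000O000O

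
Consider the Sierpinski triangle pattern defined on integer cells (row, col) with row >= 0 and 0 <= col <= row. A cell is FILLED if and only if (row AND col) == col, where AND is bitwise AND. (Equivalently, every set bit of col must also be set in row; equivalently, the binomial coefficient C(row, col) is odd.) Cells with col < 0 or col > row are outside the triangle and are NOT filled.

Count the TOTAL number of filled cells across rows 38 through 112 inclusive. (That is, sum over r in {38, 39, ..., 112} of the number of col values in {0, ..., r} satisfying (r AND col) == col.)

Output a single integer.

r38=100110 pc3: +8 =8
r39=100111 pc4: +16 =24
r40=101000 pc2: +4 =28
r41=101001 pc3: +8 =36
r42=101010 pc3: +8 =44
r43=101011 pc4: +16 =60
r44=101100 pc3: +8 =68
r45=101101 pc4: +16 =84
r46=101110 pc4: +16 =100
r47=101111 pc5: +32 =132
r48=110000 pc2: +4 =136
r49=110001 pc3: +8 =144
r50=110010 pc3: +8 =152
r51=110011 pc4: +16 =168
r52=110100 pc3: +8 =176
r53=110101 pc4: +16 =192
r54=110110 pc4: +16 =208
r55=110111 pc5: +32 =240
r56=111000 pc3: +8 =248
r57=111001 pc4: +16 =264
r58=111010 pc4: +16 =280
r59=111011 pc5: +32 =312
r60=111100 pc4: +16 =328
r61=111101 pc5: +32 =360
r62=111110 pc5: +32 =392
r63=111111 pc6: +64 =456
r64=1000000 pc1: +2 =458
r65=1000001 pc2: +4 =462
r66=1000010 pc2: +4 =466
r67=1000011 pc3: +8 =474
r68=1000100 pc2: +4 =478
r69=1000101 pc3: +8 =486
r70=1000110 pc3: +8 =494
r71=1000111 pc4: +16 =510
r72=1001000 pc2: +4 =514
r73=1001001 pc3: +8 =522
r74=1001010 pc3: +8 =530
r75=1001011 pc4: +16 =546
r76=1001100 pc3: +8 =554
r77=1001101 pc4: +16 =570
r78=1001110 pc4: +16 =586
r79=1001111 pc5: +32 =618
r80=1010000 pc2: +4 =622
r81=1010001 pc3: +8 =630
r82=1010010 pc3: +8 =638
r83=1010011 pc4: +16 =654
r84=1010100 pc3: +8 =662
r85=1010101 pc4: +16 =678
r86=1010110 pc4: +16 =694
r87=1010111 pc5: +32 =726
r88=1011000 pc3: +8 =734
r89=1011001 pc4: +16 =750
r90=1011010 pc4: +16 =766
r91=1011011 pc5: +32 =798
r92=1011100 pc4: +16 =814
r93=1011101 pc5: +32 =846
r94=1011110 pc5: +32 =878
r95=1011111 pc6: +64 =942
r96=1100000 pc2: +4 =946
r97=1100001 pc3: +8 =954
r98=1100010 pc3: +8 =962
r99=1100011 pc4: +16 =978
r100=1100100 pc3: +8 =986
r101=1100101 pc4: +16 =1002
r102=1100110 pc4: +16 =1018
r103=1100111 pc5: +32 =1050
r104=1101000 pc3: +8 =1058
r105=1101001 pc4: +16 =1074
r106=1101010 pc4: +16 =1090
r107=1101011 pc5: +32 =1122
r108=1101100 pc4: +16 =1138
r109=1101101 pc5: +32 =1170
r110=1101110 pc5: +32 =1202
r111=1101111 pc6: +64 =1266
r112=1110000 pc3: +8 =1274

Answer: 1274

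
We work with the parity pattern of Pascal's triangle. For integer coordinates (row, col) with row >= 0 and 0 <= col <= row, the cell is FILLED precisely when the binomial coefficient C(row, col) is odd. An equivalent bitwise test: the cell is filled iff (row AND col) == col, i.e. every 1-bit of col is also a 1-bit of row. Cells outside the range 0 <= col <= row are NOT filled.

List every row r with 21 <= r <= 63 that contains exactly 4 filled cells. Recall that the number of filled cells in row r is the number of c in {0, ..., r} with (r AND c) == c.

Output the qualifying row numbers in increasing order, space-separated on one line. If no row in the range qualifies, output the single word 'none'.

Row r has 2^popcount(r) filled cells, so we need popcount(r) = log2(4) = 2.
Scan r = 21..63 and keep those with exactly 2 one-bits:
r=21=10101 popcount=3 -> skip
r=22=10110 popcount=3 -> skip
r=23=10111 popcount=4 -> skip
r=24=11000 popcount=2 -> KEEP
r=25=11001 popcount=3 -> skip
r=26=11010 popcount=3 -> skip
r=27=11011 popcount=4 -> skip
r=28=11100 popcount=3 -> skip
r=29=11101 popcount=4 -> skip
r=30=11110 popcount=4 -> skip
r=31=11111 popcount=5 -> skip
r=32=100000 popcount=1 -> skip
r=33=100001 popcount=2 -> KEEP
r=34=100010 popcount=2 -> KEEP
r=35=100011 popcount=3 -> skip
r=36=100100 popcount=2 -> KEEP
r=37=100101 popcount=3 -> skip
r=38=100110 popcount=3 -> skip
r=39=100111 popcount=4 -> skip
r=40=101000 popcount=2 -> KEEP
r=41=101001 popcount=3 -> skip
r=42=101010 popcount=3 -> skip
r=43=101011 popcount=4 -> skip
r=44=101100 popcount=3 -> skip
r=45=101101 popcount=4 -> skip
r=46=101110 popcount=4 -> skip
r=47=101111 popcount=5 -> skip
r=48=110000 popcount=2 -> KEEP
r=49=110001 popcount=3 -> skip
r=50=110010 popcount=3 -> skip
r=51=110011 popcount=4 -> skip
r=52=110100 popcount=3 -> skip
r=53=110101 popcount=4 -> skip
r=54=110110 popcount=4 -> skip
r=55=110111 popcount=5 -> skip
r=56=111000 popcount=3 -> skip
r=57=111001 popcount=4 -> skip
r=58=111010 popcount=4 -> skip
r=59=111011 popcount=5 -> skip
r=60=111100 popcount=4 -> skip
r=61=111101 popcount=5 -> skip
r=62=111110 popcount=5 -> skip
r=63=111111 popcount=6 -> skip
Kept rows: 24 33 34 36 40 48

Answer: 24 33 34 36 40 48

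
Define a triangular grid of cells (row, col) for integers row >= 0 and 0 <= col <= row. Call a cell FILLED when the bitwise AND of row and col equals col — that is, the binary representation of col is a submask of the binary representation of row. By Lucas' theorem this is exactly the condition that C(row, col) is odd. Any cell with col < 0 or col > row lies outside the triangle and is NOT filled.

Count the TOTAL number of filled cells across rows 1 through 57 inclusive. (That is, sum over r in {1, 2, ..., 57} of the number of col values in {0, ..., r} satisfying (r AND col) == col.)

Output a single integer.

Answer: 536

Derivation:
r1=1 pc1: +2 =2
r2=10 pc1: +2 =4
r3=11 pc2: +4 =8
r4=100 pc1: +2 =10
r5=101 pc2: +4 =14
r6=110 pc2: +4 =18
r7=111 pc3: +8 =26
r8=1000 pc1: +2 =28
r9=1001 pc2: +4 =32
r10=1010 pc2: +4 =36
r11=1011 pc3: +8 =44
r12=1100 pc2: +4 =48
r13=1101 pc3: +8 =56
r14=1110 pc3: +8 =64
r15=1111 pc4: +16 =80
r16=10000 pc1: +2 =82
r17=10001 pc2: +4 =86
r18=10010 pc2: +4 =90
r19=10011 pc3: +8 =98
r20=10100 pc2: +4 =102
r21=10101 pc3: +8 =110
r22=10110 pc3: +8 =118
r23=10111 pc4: +16 =134
r24=11000 pc2: +4 =138
r25=11001 pc3: +8 =146
r26=11010 pc3: +8 =154
r27=11011 pc4: +16 =170
r28=11100 pc3: +8 =178
r29=11101 pc4: +16 =194
r30=11110 pc4: +16 =210
r31=11111 pc5: +32 =242
r32=100000 pc1: +2 =244
r33=100001 pc2: +4 =248
r34=100010 pc2: +4 =252
r35=100011 pc3: +8 =260
r36=100100 pc2: +4 =264
r37=100101 pc3: +8 =272
r38=100110 pc3: +8 =280
r39=100111 pc4: +16 =296
r40=101000 pc2: +4 =300
r41=101001 pc3: +8 =308
r42=101010 pc3: +8 =316
r43=101011 pc4: +16 =332
r44=101100 pc3: +8 =340
r45=101101 pc4: +16 =356
r46=101110 pc4: +16 =372
r47=101111 pc5: +32 =404
r48=110000 pc2: +4 =408
r49=110001 pc3: +8 =416
r50=110010 pc3: +8 =424
r51=110011 pc4: +16 =440
r52=110100 pc3: +8 =448
r53=110101 pc4: +16 =464
r54=110110 pc4: +16 =480
r55=110111 pc5: +32 =512
r56=111000 pc3: +8 =520
r57=111001 pc4: +16 =536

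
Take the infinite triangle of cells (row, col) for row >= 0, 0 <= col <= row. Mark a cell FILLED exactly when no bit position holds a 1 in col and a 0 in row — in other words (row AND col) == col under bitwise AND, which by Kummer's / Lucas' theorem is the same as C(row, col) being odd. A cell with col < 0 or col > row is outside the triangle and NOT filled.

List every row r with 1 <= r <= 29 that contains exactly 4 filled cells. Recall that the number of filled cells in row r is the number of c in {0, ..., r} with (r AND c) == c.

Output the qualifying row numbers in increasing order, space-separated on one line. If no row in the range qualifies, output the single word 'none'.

Answer: 3 5 6 9 10 12 17 18 20 24

Derivation:
Row r has 2^popcount(r) filled cells, so we need popcount(r) = log2(4) = 2.
Scan r = 1..29 and keep those with exactly 2 one-bits:
r=1=1 popcount=1 -> skip
r=2=10 popcount=1 -> skip
r=3=11 popcount=2 -> KEEP
r=4=100 popcount=1 -> skip
r=5=101 popcount=2 -> KEEP
r=6=110 popcount=2 -> KEEP
r=7=111 popcount=3 -> skip
r=8=1000 popcount=1 -> skip
r=9=1001 popcount=2 -> KEEP
r=10=1010 popcount=2 -> KEEP
r=11=1011 popcount=3 -> skip
r=12=1100 popcount=2 -> KEEP
r=13=1101 popcount=3 -> skip
r=14=1110 popcount=3 -> skip
r=15=1111 popcount=4 -> skip
r=16=10000 popcount=1 -> skip
r=17=10001 popcount=2 -> KEEP
r=18=10010 popcount=2 -> KEEP
r=19=10011 popcount=3 -> skip
r=20=10100 popcount=2 -> KEEP
r=21=10101 popcount=3 -> skip
r=22=10110 popcount=3 -> skip
r=23=10111 popcount=4 -> skip
r=24=11000 popcount=2 -> KEEP
r=25=11001 popcount=3 -> skip
r=26=11010 popcount=3 -> skip
r=27=11011 popcount=4 -> skip
r=28=11100 popcount=3 -> skip
r=29=11101 popcount=4 -> skip
Kept rows: 3 5 6 9 10 12 17 18 20 24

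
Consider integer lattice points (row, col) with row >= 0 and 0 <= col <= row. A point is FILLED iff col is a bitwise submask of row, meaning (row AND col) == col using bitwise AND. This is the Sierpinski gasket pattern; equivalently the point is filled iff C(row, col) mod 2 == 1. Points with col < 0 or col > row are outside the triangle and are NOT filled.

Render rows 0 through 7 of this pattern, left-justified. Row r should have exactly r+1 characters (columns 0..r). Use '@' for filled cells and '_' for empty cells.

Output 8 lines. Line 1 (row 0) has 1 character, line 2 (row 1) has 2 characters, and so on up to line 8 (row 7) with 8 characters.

Answer: @
@@
@_@
@@@@
@___@
@@__@@
@_@_@_@
@@@@@@@@

Derivation:
r0=0: @
r1=1: @@
r2=10: @_@
r3=11: @@@@
r4=100: @___@
r5=101: @@__@@
r6=110: @_@_@_@
r7=111: @@@@@@@@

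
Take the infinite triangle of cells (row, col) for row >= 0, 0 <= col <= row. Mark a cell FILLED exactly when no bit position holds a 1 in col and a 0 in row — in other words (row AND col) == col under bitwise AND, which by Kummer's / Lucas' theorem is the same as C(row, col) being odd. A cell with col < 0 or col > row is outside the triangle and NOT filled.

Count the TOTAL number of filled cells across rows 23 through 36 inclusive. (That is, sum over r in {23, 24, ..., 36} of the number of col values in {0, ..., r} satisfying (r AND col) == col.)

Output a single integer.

r23=10111 pc4: +16 =16
r24=11000 pc2: +4 =20
r25=11001 pc3: +8 =28
r26=11010 pc3: +8 =36
r27=11011 pc4: +16 =52
r28=11100 pc3: +8 =60
r29=11101 pc4: +16 =76
r30=11110 pc4: +16 =92
r31=11111 pc5: +32 =124
r32=100000 pc1: +2 =126
r33=100001 pc2: +4 =130
r34=100010 pc2: +4 =134
r35=100011 pc3: +8 =142
r36=100100 pc2: +4 =146

Answer: 146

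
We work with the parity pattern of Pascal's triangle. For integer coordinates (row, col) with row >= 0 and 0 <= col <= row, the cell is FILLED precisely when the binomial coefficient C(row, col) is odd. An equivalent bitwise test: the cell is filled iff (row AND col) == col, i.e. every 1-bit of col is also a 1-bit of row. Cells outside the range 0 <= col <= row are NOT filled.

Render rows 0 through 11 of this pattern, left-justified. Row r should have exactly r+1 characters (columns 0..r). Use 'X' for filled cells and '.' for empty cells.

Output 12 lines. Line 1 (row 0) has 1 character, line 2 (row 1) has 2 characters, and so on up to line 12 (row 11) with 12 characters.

Answer: X
XX
X.X
XXXX
X...X
XX..XX
X.X.X.X
XXXXXXXX
X.......X
XX......XX
X.X.....X.X
XXXX....XXXX

Derivation:
r0=0: X
r1=1: XX
r2=10: X.X
r3=11: XXXX
r4=100: X...X
r5=101: XX..XX
r6=110: X.X.X.X
r7=111: XXXXXXXX
r8=1000: X.......X
r9=1001: XX......XX
r10=1010: X.X.....X.X
r11=1011: XXXX....XXXX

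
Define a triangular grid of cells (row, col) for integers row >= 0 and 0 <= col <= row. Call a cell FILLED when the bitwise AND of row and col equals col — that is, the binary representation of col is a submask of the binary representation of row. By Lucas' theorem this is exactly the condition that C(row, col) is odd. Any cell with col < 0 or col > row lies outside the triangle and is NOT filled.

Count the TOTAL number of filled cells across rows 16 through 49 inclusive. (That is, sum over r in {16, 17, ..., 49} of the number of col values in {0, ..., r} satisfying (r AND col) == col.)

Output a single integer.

Answer: 336

Derivation:
r16=10000 pc1: +2 =2
r17=10001 pc2: +4 =6
r18=10010 pc2: +4 =10
r19=10011 pc3: +8 =18
r20=10100 pc2: +4 =22
r21=10101 pc3: +8 =30
r22=10110 pc3: +8 =38
r23=10111 pc4: +16 =54
r24=11000 pc2: +4 =58
r25=11001 pc3: +8 =66
r26=11010 pc3: +8 =74
r27=11011 pc4: +16 =90
r28=11100 pc3: +8 =98
r29=11101 pc4: +16 =114
r30=11110 pc4: +16 =130
r31=11111 pc5: +32 =162
r32=100000 pc1: +2 =164
r33=100001 pc2: +4 =168
r34=100010 pc2: +4 =172
r35=100011 pc3: +8 =180
r36=100100 pc2: +4 =184
r37=100101 pc3: +8 =192
r38=100110 pc3: +8 =200
r39=100111 pc4: +16 =216
r40=101000 pc2: +4 =220
r41=101001 pc3: +8 =228
r42=101010 pc3: +8 =236
r43=101011 pc4: +16 =252
r44=101100 pc3: +8 =260
r45=101101 pc4: +16 =276
r46=101110 pc4: +16 =292
r47=101111 pc5: +32 =324
r48=110000 pc2: +4 =328
r49=110001 pc3: +8 =336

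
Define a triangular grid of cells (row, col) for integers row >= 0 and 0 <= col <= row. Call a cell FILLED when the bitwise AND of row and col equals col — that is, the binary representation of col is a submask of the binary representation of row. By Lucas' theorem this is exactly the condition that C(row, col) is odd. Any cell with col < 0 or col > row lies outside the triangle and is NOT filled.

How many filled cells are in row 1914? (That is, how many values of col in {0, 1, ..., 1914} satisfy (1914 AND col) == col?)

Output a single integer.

Answer: 256

Derivation:
1914 in binary = 11101111010
popcount(1914) = number of 1-bits in 11101111010 = 8
A col c satisfies (1914 AND c) == c iff every set bit of c is also set in 1914; each of the 8 set bits of 1914 can independently be on or off in c.
count = 2^8 = 256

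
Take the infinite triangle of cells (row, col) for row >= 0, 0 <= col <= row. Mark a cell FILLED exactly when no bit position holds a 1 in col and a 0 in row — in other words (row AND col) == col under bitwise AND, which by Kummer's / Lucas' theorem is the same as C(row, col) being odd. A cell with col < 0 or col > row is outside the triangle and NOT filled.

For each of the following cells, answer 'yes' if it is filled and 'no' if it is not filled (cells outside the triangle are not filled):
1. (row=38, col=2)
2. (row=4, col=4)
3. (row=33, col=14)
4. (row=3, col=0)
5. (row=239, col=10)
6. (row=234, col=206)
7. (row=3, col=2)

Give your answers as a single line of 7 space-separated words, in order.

(38,2): row=0b100110, col=0b10, row AND col = 0b10 = 2; 2 == 2 -> filled
(4,4): row=0b100, col=0b100, row AND col = 0b100 = 4; 4 == 4 -> filled
(33,14): row=0b100001, col=0b1110, row AND col = 0b0 = 0; 0 != 14 -> empty
(3,0): row=0b11, col=0b0, row AND col = 0b0 = 0; 0 == 0 -> filled
(239,10): row=0b11101111, col=0b1010, row AND col = 0b1010 = 10; 10 == 10 -> filled
(234,206): row=0b11101010, col=0b11001110, row AND col = 0b11001010 = 202; 202 != 206 -> empty
(3,2): row=0b11, col=0b10, row AND col = 0b10 = 2; 2 == 2 -> filled

Answer: yes yes no yes yes no yes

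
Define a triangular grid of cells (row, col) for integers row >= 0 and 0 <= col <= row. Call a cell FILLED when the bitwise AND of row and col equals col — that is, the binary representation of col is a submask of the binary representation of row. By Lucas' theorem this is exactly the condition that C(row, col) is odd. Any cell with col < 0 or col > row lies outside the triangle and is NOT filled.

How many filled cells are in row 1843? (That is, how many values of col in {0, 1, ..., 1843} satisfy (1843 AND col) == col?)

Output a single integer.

Answer: 128

Derivation:
1843 in binary = 11100110011
popcount(1843) = number of 1-bits in 11100110011 = 7
A col c satisfies (1843 AND c) == c iff every set bit of c is also set in 1843; each of the 7 set bits of 1843 can independently be on or off in c.
count = 2^7 = 128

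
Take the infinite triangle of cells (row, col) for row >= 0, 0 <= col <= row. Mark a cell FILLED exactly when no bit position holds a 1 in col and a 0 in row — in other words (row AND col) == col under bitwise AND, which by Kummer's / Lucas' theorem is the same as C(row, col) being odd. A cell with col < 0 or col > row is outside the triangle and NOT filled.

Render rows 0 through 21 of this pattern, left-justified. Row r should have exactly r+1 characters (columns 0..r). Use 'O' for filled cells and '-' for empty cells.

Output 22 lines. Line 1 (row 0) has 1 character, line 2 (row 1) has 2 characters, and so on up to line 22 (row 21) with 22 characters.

Answer: O
OO
O-O
OOOO
O---O
OO--OO
O-O-O-O
OOOOOOOO
O-------O
OO------OO
O-O-----O-O
OOOO----OOOO
O---O---O---O
OO--OO--OO--OO
O-O-O-O-O-O-O-O
OOOOOOOOOOOOOOOO
O---------------O
OO--------------OO
O-O-------------O-O
OOOO------------OOOO
O---O-----------O---O
OO--OO----------OO--OO

Derivation:
r0=0: O
r1=1: OO
r2=10: O-O
r3=11: OOOO
r4=100: O---O
r5=101: OO--OO
r6=110: O-O-O-O
r7=111: OOOOOOOO
r8=1000: O-------O
r9=1001: OO------OO
r10=1010: O-O-----O-O
r11=1011: OOOO----OOOO
r12=1100: O---O---O---O
r13=1101: OO--OO--OO--OO
r14=1110: O-O-O-O-O-O-O-O
r15=1111: OOOOOOOOOOOOOOOO
r16=10000: O---------------O
r17=10001: OO--------------OO
r18=10010: O-O-------------O-O
r19=10011: OOOO------------OOOO
r20=10100: O---O-----------O---O
r21=10101: OO--OO----------OO--OO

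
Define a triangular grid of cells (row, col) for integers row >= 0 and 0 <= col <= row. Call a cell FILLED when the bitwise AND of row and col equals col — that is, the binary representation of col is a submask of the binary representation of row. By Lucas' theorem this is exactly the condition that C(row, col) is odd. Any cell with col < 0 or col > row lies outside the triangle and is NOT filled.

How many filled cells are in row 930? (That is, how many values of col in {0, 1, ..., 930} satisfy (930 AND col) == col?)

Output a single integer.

Answer: 32

Derivation:
930 in binary = 1110100010
popcount(930) = number of 1-bits in 1110100010 = 5
A col c satisfies (930 AND c) == c iff every set bit of c is also set in 930; each of the 5 set bits of 930 can independently be on or off in c.
count = 2^5 = 32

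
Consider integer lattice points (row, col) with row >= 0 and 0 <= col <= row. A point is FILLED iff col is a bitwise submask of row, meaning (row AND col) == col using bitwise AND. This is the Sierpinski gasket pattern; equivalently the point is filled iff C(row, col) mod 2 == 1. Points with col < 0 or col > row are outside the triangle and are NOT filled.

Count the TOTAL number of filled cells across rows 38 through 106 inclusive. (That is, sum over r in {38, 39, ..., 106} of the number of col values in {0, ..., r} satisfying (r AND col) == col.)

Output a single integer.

Answer: 1090

Derivation:
r38=100110 pc3: +8 =8
r39=100111 pc4: +16 =24
r40=101000 pc2: +4 =28
r41=101001 pc3: +8 =36
r42=101010 pc3: +8 =44
r43=101011 pc4: +16 =60
r44=101100 pc3: +8 =68
r45=101101 pc4: +16 =84
r46=101110 pc4: +16 =100
r47=101111 pc5: +32 =132
r48=110000 pc2: +4 =136
r49=110001 pc3: +8 =144
r50=110010 pc3: +8 =152
r51=110011 pc4: +16 =168
r52=110100 pc3: +8 =176
r53=110101 pc4: +16 =192
r54=110110 pc4: +16 =208
r55=110111 pc5: +32 =240
r56=111000 pc3: +8 =248
r57=111001 pc4: +16 =264
r58=111010 pc4: +16 =280
r59=111011 pc5: +32 =312
r60=111100 pc4: +16 =328
r61=111101 pc5: +32 =360
r62=111110 pc5: +32 =392
r63=111111 pc6: +64 =456
r64=1000000 pc1: +2 =458
r65=1000001 pc2: +4 =462
r66=1000010 pc2: +4 =466
r67=1000011 pc3: +8 =474
r68=1000100 pc2: +4 =478
r69=1000101 pc3: +8 =486
r70=1000110 pc3: +8 =494
r71=1000111 pc4: +16 =510
r72=1001000 pc2: +4 =514
r73=1001001 pc3: +8 =522
r74=1001010 pc3: +8 =530
r75=1001011 pc4: +16 =546
r76=1001100 pc3: +8 =554
r77=1001101 pc4: +16 =570
r78=1001110 pc4: +16 =586
r79=1001111 pc5: +32 =618
r80=1010000 pc2: +4 =622
r81=1010001 pc3: +8 =630
r82=1010010 pc3: +8 =638
r83=1010011 pc4: +16 =654
r84=1010100 pc3: +8 =662
r85=1010101 pc4: +16 =678
r86=1010110 pc4: +16 =694
r87=1010111 pc5: +32 =726
r88=1011000 pc3: +8 =734
r89=1011001 pc4: +16 =750
r90=1011010 pc4: +16 =766
r91=1011011 pc5: +32 =798
r92=1011100 pc4: +16 =814
r93=1011101 pc5: +32 =846
r94=1011110 pc5: +32 =878
r95=1011111 pc6: +64 =942
r96=1100000 pc2: +4 =946
r97=1100001 pc3: +8 =954
r98=1100010 pc3: +8 =962
r99=1100011 pc4: +16 =978
r100=1100100 pc3: +8 =986
r101=1100101 pc4: +16 =1002
r102=1100110 pc4: +16 =1018
r103=1100111 pc5: +32 =1050
r104=1101000 pc3: +8 =1058
r105=1101001 pc4: +16 =1074
r106=1101010 pc4: +16 =1090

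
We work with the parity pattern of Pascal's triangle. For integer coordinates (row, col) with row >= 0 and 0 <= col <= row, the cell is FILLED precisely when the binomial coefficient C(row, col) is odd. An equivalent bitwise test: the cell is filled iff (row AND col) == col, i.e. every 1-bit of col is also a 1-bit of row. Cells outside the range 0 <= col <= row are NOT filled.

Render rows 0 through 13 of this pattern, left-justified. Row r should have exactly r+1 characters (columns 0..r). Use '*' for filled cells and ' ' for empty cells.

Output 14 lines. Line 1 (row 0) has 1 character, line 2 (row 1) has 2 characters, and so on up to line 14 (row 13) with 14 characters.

r0=0: *
r1=1: **
r2=10: * *
r3=11: ****
r4=100: *   *
r5=101: **  **
r6=110: * * * *
r7=111: ********
r8=1000: *       *
r9=1001: **      **
r10=1010: * *     * *
r11=1011: ****    ****
r12=1100: *   *   *   *
r13=1101: **  **  **  **

Answer: *
**
* *
****
*   *
**  **
* * * *
********
*       *
**      **
* *     * *
****    ****
*   *   *   *
**  **  **  **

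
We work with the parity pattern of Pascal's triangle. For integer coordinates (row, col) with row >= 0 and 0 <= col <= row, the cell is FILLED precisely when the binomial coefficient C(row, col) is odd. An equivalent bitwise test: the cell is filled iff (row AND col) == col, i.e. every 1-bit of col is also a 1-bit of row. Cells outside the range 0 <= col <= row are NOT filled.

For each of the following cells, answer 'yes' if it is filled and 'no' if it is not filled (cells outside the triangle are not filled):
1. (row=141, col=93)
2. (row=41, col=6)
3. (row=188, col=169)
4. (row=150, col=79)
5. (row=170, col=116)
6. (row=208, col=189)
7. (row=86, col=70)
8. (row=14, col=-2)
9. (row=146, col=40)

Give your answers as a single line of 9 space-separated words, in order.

Answer: no no no no no no yes no no

Derivation:
(141,93): row=0b10001101, col=0b1011101, row AND col = 0b1101 = 13; 13 != 93 -> empty
(41,6): row=0b101001, col=0b110, row AND col = 0b0 = 0; 0 != 6 -> empty
(188,169): row=0b10111100, col=0b10101001, row AND col = 0b10101000 = 168; 168 != 169 -> empty
(150,79): row=0b10010110, col=0b1001111, row AND col = 0b110 = 6; 6 != 79 -> empty
(170,116): row=0b10101010, col=0b1110100, row AND col = 0b100000 = 32; 32 != 116 -> empty
(208,189): row=0b11010000, col=0b10111101, row AND col = 0b10010000 = 144; 144 != 189 -> empty
(86,70): row=0b1010110, col=0b1000110, row AND col = 0b1000110 = 70; 70 == 70 -> filled
(14,-2): col outside [0, 14] -> not filled
(146,40): row=0b10010010, col=0b101000, row AND col = 0b0 = 0; 0 != 40 -> empty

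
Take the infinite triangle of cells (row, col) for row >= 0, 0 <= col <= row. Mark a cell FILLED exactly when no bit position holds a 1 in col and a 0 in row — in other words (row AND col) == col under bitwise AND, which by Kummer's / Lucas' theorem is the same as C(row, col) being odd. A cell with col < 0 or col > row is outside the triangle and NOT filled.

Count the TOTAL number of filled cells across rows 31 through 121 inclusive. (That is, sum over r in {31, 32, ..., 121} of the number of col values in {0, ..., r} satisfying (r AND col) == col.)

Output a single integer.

r31=11111 pc5: +32 =32
r32=100000 pc1: +2 =34
r33=100001 pc2: +4 =38
r34=100010 pc2: +4 =42
r35=100011 pc3: +8 =50
r36=100100 pc2: +4 =54
r37=100101 pc3: +8 =62
r38=100110 pc3: +8 =70
r39=100111 pc4: +16 =86
r40=101000 pc2: +4 =90
r41=101001 pc3: +8 =98
r42=101010 pc3: +8 =106
r43=101011 pc4: +16 =122
r44=101100 pc3: +8 =130
r45=101101 pc4: +16 =146
r46=101110 pc4: +16 =162
r47=101111 pc5: +32 =194
r48=110000 pc2: +4 =198
r49=110001 pc3: +8 =206
r50=110010 pc3: +8 =214
r51=110011 pc4: +16 =230
r52=110100 pc3: +8 =238
r53=110101 pc4: +16 =254
r54=110110 pc4: +16 =270
r55=110111 pc5: +32 =302
r56=111000 pc3: +8 =310
r57=111001 pc4: +16 =326
r58=111010 pc4: +16 =342
r59=111011 pc5: +32 =374
r60=111100 pc4: +16 =390
r61=111101 pc5: +32 =422
r62=111110 pc5: +32 =454
r63=111111 pc6: +64 =518
r64=1000000 pc1: +2 =520
r65=1000001 pc2: +4 =524
r66=1000010 pc2: +4 =528
r67=1000011 pc3: +8 =536
r68=1000100 pc2: +4 =540
r69=1000101 pc3: +8 =548
r70=1000110 pc3: +8 =556
r71=1000111 pc4: +16 =572
r72=1001000 pc2: +4 =576
r73=1001001 pc3: +8 =584
r74=1001010 pc3: +8 =592
r75=1001011 pc4: +16 =608
r76=1001100 pc3: +8 =616
r77=1001101 pc4: +16 =632
r78=1001110 pc4: +16 =648
r79=1001111 pc5: +32 =680
r80=1010000 pc2: +4 =684
r81=1010001 pc3: +8 =692
r82=1010010 pc3: +8 =700
r83=1010011 pc4: +16 =716
r84=1010100 pc3: +8 =724
r85=1010101 pc4: +16 =740
r86=1010110 pc4: +16 =756
r87=1010111 pc5: +32 =788
r88=1011000 pc3: +8 =796
r89=1011001 pc4: +16 =812
r90=1011010 pc4: +16 =828
r91=1011011 pc5: +32 =860
r92=1011100 pc4: +16 =876
r93=1011101 pc5: +32 =908
r94=1011110 pc5: +32 =940
r95=1011111 pc6: +64 =1004
r96=1100000 pc2: +4 =1008
r97=1100001 pc3: +8 =1016
r98=1100010 pc3: +8 =1024
r99=1100011 pc4: +16 =1040
r100=1100100 pc3: +8 =1048
r101=1100101 pc4: +16 =1064
r102=1100110 pc4: +16 =1080
r103=1100111 pc5: +32 =1112
r104=1101000 pc3: +8 =1120
r105=1101001 pc4: +16 =1136
r106=1101010 pc4: +16 =1152
r107=1101011 pc5: +32 =1184
r108=1101100 pc4: +16 =1200
r109=1101101 pc5: +32 =1232
r110=1101110 pc5: +32 =1264
r111=1101111 pc6: +64 =1328
r112=1110000 pc3: +8 =1336
r113=1110001 pc4: +16 =1352
r114=1110010 pc4: +16 =1368
r115=1110011 pc5: +32 =1400
r116=1110100 pc4: +16 =1416
r117=1110101 pc5: +32 =1448
r118=1110110 pc5: +32 =1480
r119=1110111 pc6: +64 =1544
r120=1111000 pc4: +16 =1560
r121=1111001 pc5: +32 =1592

Answer: 1592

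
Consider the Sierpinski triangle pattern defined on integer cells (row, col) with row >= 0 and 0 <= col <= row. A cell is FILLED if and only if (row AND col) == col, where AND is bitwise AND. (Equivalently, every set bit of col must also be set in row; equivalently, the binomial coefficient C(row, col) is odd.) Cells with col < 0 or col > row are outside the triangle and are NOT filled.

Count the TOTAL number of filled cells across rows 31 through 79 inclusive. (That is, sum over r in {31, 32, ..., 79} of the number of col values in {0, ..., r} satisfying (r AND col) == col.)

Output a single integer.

Answer: 680

Derivation:
r31=11111 pc5: +32 =32
r32=100000 pc1: +2 =34
r33=100001 pc2: +4 =38
r34=100010 pc2: +4 =42
r35=100011 pc3: +8 =50
r36=100100 pc2: +4 =54
r37=100101 pc3: +8 =62
r38=100110 pc3: +8 =70
r39=100111 pc4: +16 =86
r40=101000 pc2: +4 =90
r41=101001 pc3: +8 =98
r42=101010 pc3: +8 =106
r43=101011 pc4: +16 =122
r44=101100 pc3: +8 =130
r45=101101 pc4: +16 =146
r46=101110 pc4: +16 =162
r47=101111 pc5: +32 =194
r48=110000 pc2: +4 =198
r49=110001 pc3: +8 =206
r50=110010 pc3: +8 =214
r51=110011 pc4: +16 =230
r52=110100 pc3: +8 =238
r53=110101 pc4: +16 =254
r54=110110 pc4: +16 =270
r55=110111 pc5: +32 =302
r56=111000 pc3: +8 =310
r57=111001 pc4: +16 =326
r58=111010 pc4: +16 =342
r59=111011 pc5: +32 =374
r60=111100 pc4: +16 =390
r61=111101 pc5: +32 =422
r62=111110 pc5: +32 =454
r63=111111 pc6: +64 =518
r64=1000000 pc1: +2 =520
r65=1000001 pc2: +4 =524
r66=1000010 pc2: +4 =528
r67=1000011 pc3: +8 =536
r68=1000100 pc2: +4 =540
r69=1000101 pc3: +8 =548
r70=1000110 pc3: +8 =556
r71=1000111 pc4: +16 =572
r72=1001000 pc2: +4 =576
r73=1001001 pc3: +8 =584
r74=1001010 pc3: +8 =592
r75=1001011 pc4: +16 =608
r76=1001100 pc3: +8 =616
r77=1001101 pc4: +16 =632
r78=1001110 pc4: +16 =648
r79=1001111 pc5: +32 =680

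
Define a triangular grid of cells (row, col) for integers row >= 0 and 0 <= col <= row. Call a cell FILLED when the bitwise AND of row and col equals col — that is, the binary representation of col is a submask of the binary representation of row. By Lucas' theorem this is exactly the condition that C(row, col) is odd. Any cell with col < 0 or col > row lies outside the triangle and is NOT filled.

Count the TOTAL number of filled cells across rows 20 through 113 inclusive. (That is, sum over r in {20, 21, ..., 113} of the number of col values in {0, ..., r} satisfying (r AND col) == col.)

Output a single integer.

r20=10100 pc2: +4 =4
r21=10101 pc3: +8 =12
r22=10110 pc3: +8 =20
r23=10111 pc4: +16 =36
r24=11000 pc2: +4 =40
r25=11001 pc3: +8 =48
r26=11010 pc3: +8 =56
r27=11011 pc4: +16 =72
r28=11100 pc3: +8 =80
r29=11101 pc4: +16 =96
r30=11110 pc4: +16 =112
r31=11111 pc5: +32 =144
r32=100000 pc1: +2 =146
r33=100001 pc2: +4 =150
r34=100010 pc2: +4 =154
r35=100011 pc3: +8 =162
r36=100100 pc2: +4 =166
r37=100101 pc3: +8 =174
r38=100110 pc3: +8 =182
r39=100111 pc4: +16 =198
r40=101000 pc2: +4 =202
r41=101001 pc3: +8 =210
r42=101010 pc3: +8 =218
r43=101011 pc4: +16 =234
r44=101100 pc3: +8 =242
r45=101101 pc4: +16 =258
r46=101110 pc4: +16 =274
r47=101111 pc5: +32 =306
r48=110000 pc2: +4 =310
r49=110001 pc3: +8 =318
r50=110010 pc3: +8 =326
r51=110011 pc4: +16 =342
r52=110100 pc3: +8 =350
r53=110101 pc4: +16 =366
r54=110110 pc4: +16 =382
r55=110111 pc5: +32 =414
r56=111000 pc3: +8 =422
r57=111001 pc4: +16 =438
r58=111010 pc4: +16 =454
r59=111011 pc5: +32 =486
r60=111100 pc4: +16 =502
r61=111101 pc5: +32 =534
r62=111110 pc5: +32 =566
r63=111111 pc6: +64 =630
r64=1000000 pc1: +2 =632
r65=1000001 pc2: +4 =636
r66=1000010 pc2: +4 =640
r67=1000011 pc3: +8 =648
r68=1000100 pc2: +4 =652
r69=1000101 pc3: +8 =660
r70=1000110 pc3: +8 =668
r71=1000111 pc4: +16 =684
r72=1001000 pc2: +4 =688
r73=1001001 pc3: +8 =696
r74=1001010 pc3: +8 =704
r75=1001011 pc4: +16 =720
r76=1001100 pc3: +8 =728
r77=1001101 pc4: +16 =744
r78=1001110 pc4: +16 =760
r79=1001111 pc5: +32 =792
r80=1010000 pc2: +4 =796
r81=1010001 pc3: +8 =804
r82=1010010 pc3: +8 =812
r83=1010011 pc4: +16 =828
r84=1010100 pc3: +8 =836
r85=1010101 pc4: +16 =852
r86=1010110 pc4: +16 =868
r87=1010111 pc5: +32 =900
r88=1011000 pc3: +8 =908
r89=1011001 pc4: +16 =924
r90=1011010 pc4: +16 =940
r91=1011011 pc5: +32 =972
r92=1011100 pc4: +16 =988
r93=1011101 pc5: +32 =1020
r94=1011110 pc5: +32 =1052
r95=1011111 pc6: +64 =1116
r96=1100000 pc2: +4 =1120
r97=1100001 pc3: +8 =1128
r98=1100010 pc3: +8 =1136
r99=1100011 pc4: +16 =1152
r100=1100100 pc3: +8 =1160
r101=1100101 pc4: +16 =1176
r102=1100110 pc4: +16 =1192
r103=1100111 pc5: +32 =1224
r104=1101000 pc3: +8 =1232
r105=1101001 pc4: +16 =1248
r106=1101010 pc4: +16 =1264
r107=1101011 pc5: +32 =1296
r108=1101100 pc4: +16 =1312
r109=1101101 pc5: +32 =1344
r110=1101110 pc5: +32 =1376
r111=1101111 pc6: +64 =1440
r112=1110000 pc3: +8 =1448
r113=1110001 pc4: +16 =1464

Answer: 1464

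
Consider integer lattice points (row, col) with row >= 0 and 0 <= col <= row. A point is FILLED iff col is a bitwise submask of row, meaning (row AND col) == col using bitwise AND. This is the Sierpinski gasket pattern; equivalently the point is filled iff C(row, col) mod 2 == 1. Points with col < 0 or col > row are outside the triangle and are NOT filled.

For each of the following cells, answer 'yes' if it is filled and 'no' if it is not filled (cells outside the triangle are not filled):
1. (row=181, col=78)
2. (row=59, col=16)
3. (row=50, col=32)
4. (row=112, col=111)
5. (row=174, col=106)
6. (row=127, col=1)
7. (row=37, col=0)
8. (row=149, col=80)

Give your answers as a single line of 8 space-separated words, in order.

Answer: no yes yes no no yes yes no

Derivation:
(181,78): row=0b10110101, col=0b1001110, row AND col = 0b100 = 4; 4 != 78 -> empty
(59,16): row=0b111011, col=0b10000, row AND col = 0b10000 = 16; 16 == 16 -> filled
(50,32): row=0b110010, col=0b100000, row AND col = 0b100000 = 32; 32 == 32 -> filled
(112,111): row=0b1110000, col=0b1101111, row AND col = 0b1100000 = 96; 96 != 111 -> empty
(174,106): row=0b10101110, col=0b1101010, row AND col = 0b101010 = 42; 42 != 106 -> empty
(127,1): row=0b1111111, col=0b1, row AND col = 0b1 = 1; 1 == 1 -> filled
(37,0): row=0b100101, col=0b0, row AND col = 0b0 = 0; 0 == 0 -> filled
(149,80): row=0b10010101, col=0b1010000, row AND col = 0b10000 = 16; 16 != 80 -> empty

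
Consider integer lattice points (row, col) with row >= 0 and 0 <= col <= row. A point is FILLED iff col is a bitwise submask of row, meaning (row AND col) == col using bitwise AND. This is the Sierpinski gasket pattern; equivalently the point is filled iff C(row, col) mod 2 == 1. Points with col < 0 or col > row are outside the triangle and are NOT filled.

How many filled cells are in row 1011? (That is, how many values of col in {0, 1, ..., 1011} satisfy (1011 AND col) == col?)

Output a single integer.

Answer: 256

Derivation:
1011 in binary = 1111110011
popcount(1011) = number of 1-bits in 1111110011 = 8
A col c satisfies (1011 AND c) == c iff every set bit of c is also set in 1011; each of the 8 set bits of 1011 can independently be on or off in c.
count = 2^8 = 256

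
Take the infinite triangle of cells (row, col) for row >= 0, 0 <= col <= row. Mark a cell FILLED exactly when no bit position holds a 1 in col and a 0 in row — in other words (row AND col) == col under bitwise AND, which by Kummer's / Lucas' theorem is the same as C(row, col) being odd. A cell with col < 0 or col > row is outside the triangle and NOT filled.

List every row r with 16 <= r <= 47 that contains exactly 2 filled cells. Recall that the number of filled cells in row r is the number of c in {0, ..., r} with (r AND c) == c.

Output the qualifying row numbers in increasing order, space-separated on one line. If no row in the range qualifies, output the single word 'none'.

Row r has 2^popcount(r) filled cells, so we need popcount(r) = log2(2) = 1.
Scan r = 16..47 and keep those with exactly 1 one-bits:
r=16=10000 popcount=1 -> KEEP
r=17=10001 popcount=2 -> skip
r=18=10010 popcount=2 -> skip
r=19=10011 popcount=3 -> skip
r=20=10100 popcount=2 -> skip
r=21=10101 popcount=3 -> skip
r=22=10110 popcount=3 -> skip
r=23=10111 popcount=4 -> skip
r=24=11000 popcount=2 -> skip
r=25=11001 popcount=3 -> skip
r=26=11010 popcount=3 -> skip
r=27=11011 popcount=4 -> skip
r=28=11100 popcount=3 -> skip
r=29=11101 popcount=4 -> skip
r=30=11110 popcount=4 -> skip
r=31=11111 popcount=5 -> skip
r=32=100000 popcount=1 -> KEEP
r=33=100001 popcount=2 -> skip
r=34=100010 popcount=2 -> skip
r=35=100011 popcount=3 -> skip
r=36=100100 popcount=2 -> skip
r=37=100101 popcount=3 -> skip
r=38=100110 popcount=3 -> skip
r=39=100111 popcount=4 -> skip
r=40=101000 popcount=2 -> skip
r=41=101001 popcount=3 -> skip
r=42=101010 popcount=3 -> skip
r=43=101011 popcount=4 -> skip
r=44=101100 popcount=3 -> skip
r=45=101101 popcount=4 -> skip
r=46=101110 popcount=4 -> skip
r=47=101111 popcount=5 -> skip
Kept rows: 16 32

Answer: 16 32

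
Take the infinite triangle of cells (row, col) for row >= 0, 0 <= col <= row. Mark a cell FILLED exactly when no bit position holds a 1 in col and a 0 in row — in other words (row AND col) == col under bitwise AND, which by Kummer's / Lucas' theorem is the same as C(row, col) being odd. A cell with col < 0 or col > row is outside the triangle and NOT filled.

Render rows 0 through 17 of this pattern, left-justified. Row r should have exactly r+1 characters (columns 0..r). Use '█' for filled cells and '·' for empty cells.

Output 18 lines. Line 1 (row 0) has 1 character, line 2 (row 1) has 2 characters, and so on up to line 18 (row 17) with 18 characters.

Answer: █
██
█·█
████
█···█
██··██
█·█·█·█
████████
█·······█
██······██
█·█·····█·█
████····████
█···█···█···█
██··██··██··██
█·█·█·█·█·█·█·█
████████████████
█···············█
██··············██

Derivation:
r0=0: █
r1=1: ██
r2=10: █·█
r3=11: ████
r4=100: █···█
r5=101: ██··██
r6=110: █·█·█·█
r7=111: ████████
r8=1000: █·······█
r9=1001: ██······██
r10=1010: █·█·····█·█
r11=1011: ████····████
r12=1100: █···█···█···█
r13=1101: ██··██··██··██
r14=1110: █·█·█·█·█·█·█·█
r15=1111: ████████████████
r16=10000: █···············█
r17=10001: ██··············██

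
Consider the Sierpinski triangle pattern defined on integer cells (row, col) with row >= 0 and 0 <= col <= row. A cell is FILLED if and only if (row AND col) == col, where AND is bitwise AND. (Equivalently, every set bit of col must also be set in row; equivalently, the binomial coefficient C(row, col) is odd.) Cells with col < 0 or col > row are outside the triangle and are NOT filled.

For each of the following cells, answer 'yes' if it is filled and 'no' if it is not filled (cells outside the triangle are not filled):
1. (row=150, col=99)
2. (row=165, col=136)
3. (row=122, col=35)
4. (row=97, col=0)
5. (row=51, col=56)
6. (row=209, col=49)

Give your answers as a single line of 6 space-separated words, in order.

Answer: no no no yes no no

Derivation:
(150,99): row=0b10010110, col=0b1100011, row AND col = 0b10 = 2; 2 != 99 -> empty
(165,136): row=0b10100101, col=0b10001000, row AND col = 0b10000000 = 128; 128 != 136 -> empty
(122,35): row=0b1111010, col=0b100011, row AND col = 0b100010 = 34; 34 != 35 -> empty
(97,0): row=0b1100001, col=0b0, row AND col = 0b0 = 0; 0 == 0 -> filled
(51,56): col outside [0, 51] -> not filled
(209,49): row=0b11010001, col=0b110001, row AND col = 0b10001 = 17; 17 != 49 -> empty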